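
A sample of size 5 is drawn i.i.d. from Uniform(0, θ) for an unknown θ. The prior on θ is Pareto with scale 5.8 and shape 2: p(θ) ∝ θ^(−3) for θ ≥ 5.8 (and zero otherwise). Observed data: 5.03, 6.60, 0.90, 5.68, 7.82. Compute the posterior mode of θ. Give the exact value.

The Uniform(0, θ) likelihood is θ^(−n) for θ ≥ max(xᵢ), zero otherwise. Here max(xᵢ) = 7.82.
Posterior ∝ θ^(−3) · θ^(−5) = θ^(−8) on θ ≥ max(5.8, 7.82) = 7.82.
This density is strictly decreasing in θ, so the posterior mode lies at the lower boundary of the support.

θ̂_MAP = 7.82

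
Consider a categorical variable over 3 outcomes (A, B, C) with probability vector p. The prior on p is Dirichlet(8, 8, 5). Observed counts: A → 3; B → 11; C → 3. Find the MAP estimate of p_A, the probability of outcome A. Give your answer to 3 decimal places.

The posterior is Dirichlet(αᵢ + nᵢ) = Dirichlet(11, 19, 8).
For a Dirichlet(a₁,…,a_K) with all aᵢ > 1, the mode has j-th component (aⱼ − 1)/(Σaᵢ − K).
Here Σaᵢ = 38 and K = 3, so p_A = (11 − 1)/(38 − 3) = 10/35 ≈ 0.286.

MAP estimate of p_A = 0.286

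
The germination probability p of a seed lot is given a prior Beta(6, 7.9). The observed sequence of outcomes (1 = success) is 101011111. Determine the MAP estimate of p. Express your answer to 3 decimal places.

Prior: Beta(6, 7.9).
Data: 7 successes in 9 trials (from the sequence). The binomial likelihood contributes p^7(1−p)^2, so the posterior is Beta(6+7, 7.9+2) = Beta(13, 9.9).
For Beta(a, b) with a, b > 1 the mode is (a−1)/(a+b−2) = 12/20.9 ≈ 0.574.

p̂_MAP = 0.574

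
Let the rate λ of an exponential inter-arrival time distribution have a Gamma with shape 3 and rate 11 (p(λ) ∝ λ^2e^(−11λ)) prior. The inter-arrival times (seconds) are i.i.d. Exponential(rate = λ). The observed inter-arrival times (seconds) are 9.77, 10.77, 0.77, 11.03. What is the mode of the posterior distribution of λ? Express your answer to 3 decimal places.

The Exponential(rate=λ) likelihood is ∝ λ^n e^(−λΣtᵢ). Here n = 4 and Σtᵢ = 9.77 + 10.77 + 0.77 + 11.03 = 32.34.
Posterior ∝ λ^2e^(−11λ) · λ^4e^(−32.34λ) = λ^6e^(−43.34λ), i.e. Gamma(7, 43.34).
Mode = (a−1)/b = 6/43.34 ≈ 0.138.

λ̂_MAP = 0.138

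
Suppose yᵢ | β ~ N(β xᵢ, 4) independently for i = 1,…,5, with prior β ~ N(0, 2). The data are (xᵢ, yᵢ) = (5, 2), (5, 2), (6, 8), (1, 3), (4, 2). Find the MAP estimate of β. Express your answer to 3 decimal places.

β̂_MAP = 0.752

log p(β | y) = −Σ(yᵢ − βxᵢ)²/(2·4) − β²/(2·2) + const.
Setting the derivative to zero: Σxᵢ(yᵢ − βxᵢ)/4 − β/2 = 0, so β = Σxᵢyᵢ / (Σxᵢ² + σ²/τ²).
Σxᵢyᵢ = 5·2 + 5·2 + 6·8 + 1·3 + 4·2 = 79; Σxᵢ² = 103; σ²/τ² = 2.
β̂_MAP = 79 / (103 + 2) = 79/105 ≈ 0.752.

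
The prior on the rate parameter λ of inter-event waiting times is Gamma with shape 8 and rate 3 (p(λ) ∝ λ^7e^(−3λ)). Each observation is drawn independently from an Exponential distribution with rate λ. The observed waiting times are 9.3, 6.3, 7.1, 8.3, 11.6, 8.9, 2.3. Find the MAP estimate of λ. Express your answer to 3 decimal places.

λ̂_MAP = 0.246

The Exponential(rate=λ) likelihood is ∝ λ^n e^(−λΣtᵢ). Here n = 7 and Σtᵢ = 9.3 + 6.3 + 7.1 + 8.3 + 11.6 + 8.9 + 2.3 = 53.8.
Posterior ∝ λ^7e^(−3λ) · λ^7e^(−53.8λ) = λ^14e^(−56.8λ), i.e. Gamma(15, 56.8).
Mode = (a−1)/b = 14/56.8 ≈ 0.246.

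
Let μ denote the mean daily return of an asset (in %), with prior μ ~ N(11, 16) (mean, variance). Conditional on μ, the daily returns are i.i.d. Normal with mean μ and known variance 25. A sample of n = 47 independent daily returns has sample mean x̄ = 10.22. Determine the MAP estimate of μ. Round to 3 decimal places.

n = 47, x̄ = 10.22.
For a Normal prior and Normal likelihood with known variance, the posterior is Normal; its mode equals its mean, the precision-weighted average.
Prior precision 1/σ₀² = 1/16 = 0.0625; data precision n/σ² = 47/25 = 1.88.
μ̂ = (0.0625·11 + 1.88·10.22) / (0.0625 + 1.88) = 19.9011/1.9425 = 66337/6475 ≈ 10.245.

μ̂_MAP = 10.245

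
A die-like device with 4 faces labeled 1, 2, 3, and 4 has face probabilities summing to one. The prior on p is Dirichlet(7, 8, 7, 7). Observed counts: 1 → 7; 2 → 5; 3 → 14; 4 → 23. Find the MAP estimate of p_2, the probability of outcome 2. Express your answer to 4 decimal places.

The posterior is Dirichlet(αᵢ + nᵢ) = Dirichlet(14, 13, 21, 30).
For a Dirichlet(a₁,…,a_K) with all aᵢ > 1, the mode has j-th component (aⱼ − 1)/(Σaᵢ − K).
Here Σaᵢ = 78 and K = 4, so p_2 = (13 − 1)/(78 − 4) = 12/74 ≈ 0.1622.

MAP estimate: 0.1622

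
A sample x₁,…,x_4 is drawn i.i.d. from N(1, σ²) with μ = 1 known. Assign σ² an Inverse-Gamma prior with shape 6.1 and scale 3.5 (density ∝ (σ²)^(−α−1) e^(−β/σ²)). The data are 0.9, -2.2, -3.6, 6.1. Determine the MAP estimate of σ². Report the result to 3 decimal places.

Sum of squared deviations about the known mean: SS = (0.9−1)² + (-2.2−1)² + (-3.6−1)² + (6.1−1)² = 57.42.
The Normal likelihood contributes (σ²)^(−n/2) exp(−SS/(2σ²)), so the posterior is Inverse-Gamma(α + n/2, β + SS/2) = Inverse-Gamma(8.1, 32.21).
The mode of Inverse-Gamma(a, b) is b/(a+1) = 32.21/9.1 ≈ 3.540.

σ̂²_MAP = 3.540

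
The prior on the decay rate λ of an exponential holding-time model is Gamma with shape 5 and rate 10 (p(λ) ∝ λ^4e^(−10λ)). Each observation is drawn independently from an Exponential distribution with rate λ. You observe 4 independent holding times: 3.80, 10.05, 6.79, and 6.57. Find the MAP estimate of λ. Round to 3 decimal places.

The Exponential(rate=λ) likelihood is ∝ λ^n e^(−λΣtᵢ). Here n = 4 and Σtᵢ = 3.80 + 10.05 + 6.79 + 6.57 = 27.21.
Posterior ∝ λ^4e^(−10λ) · λ^4e^(−27.21λ) = λ^8e^(−37.21λ), i.e. Gamma(9, 37.21).
Mode = (a−1)/b = 8/37.21 ≈ 0.215.

λ̂_MAP = 0.215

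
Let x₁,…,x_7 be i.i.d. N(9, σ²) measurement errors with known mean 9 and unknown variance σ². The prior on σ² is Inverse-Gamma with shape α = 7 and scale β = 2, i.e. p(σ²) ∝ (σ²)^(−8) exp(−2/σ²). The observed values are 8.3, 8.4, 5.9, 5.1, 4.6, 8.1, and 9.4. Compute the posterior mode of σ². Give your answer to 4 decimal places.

Sum of squared deviations about the known mean: SS = (8.3−9)² + (8.4−9)² + (5.9−9)² + (5.1−9)² + (4.6−9)² + (8.1−9)² + (9.4−9)² = 46.
The Normal likelihood contributes (σ²)^(−n/2) exp(−SS/(2σ²)), so the posterior is Inverse-Gamma(α + n/2, β + SS/2) = Inverse-Gamma(10.5, 25).
The mode of Inverse-Gamma(a, b) is b/(a+1) = 25/11.5 ≈ 2.1739.

σ̂²_MAP = 2.1739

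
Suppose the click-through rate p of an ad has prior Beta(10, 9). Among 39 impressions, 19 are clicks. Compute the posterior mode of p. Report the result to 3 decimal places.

Prior: Beta(10, 9).
Data: 19 successes in 39 trials. The binomial likelihood contributes p^19(1−p)^20, so the posterior is Beta(10+19, 9+20) = Beta(29, 29).
For Beta(a, b) with a, b > 1 the mode is (a−1)/(a+b−2) = 28/56 ≈ 0.500.

p̂_MAP = 0.500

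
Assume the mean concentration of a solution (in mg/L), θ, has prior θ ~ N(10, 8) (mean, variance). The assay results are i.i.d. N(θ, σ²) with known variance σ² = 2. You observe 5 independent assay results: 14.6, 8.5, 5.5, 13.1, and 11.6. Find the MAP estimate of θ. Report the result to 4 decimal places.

θ̂_MAP = 10.6286

n = 5; x̄ = (14.6 + 8.5 + 5.5 + 13.1 + 11.6)/5 = 53.3/5 = 10.66.
For a Normal prior and Normal likelihood with known variance, the posterior is Normal; its mode equals its mean, the precision-weighted average.
Prior precision 1/σ₀² = 1/8 = 0.125; data precision n/σ² = 5/2 = 2.5.
θ̂ = (0.125·10 + 2.5·10.66) / (0.125 + 2.5) = 27.9/2.625 = 372/35 ≈ 10.6286.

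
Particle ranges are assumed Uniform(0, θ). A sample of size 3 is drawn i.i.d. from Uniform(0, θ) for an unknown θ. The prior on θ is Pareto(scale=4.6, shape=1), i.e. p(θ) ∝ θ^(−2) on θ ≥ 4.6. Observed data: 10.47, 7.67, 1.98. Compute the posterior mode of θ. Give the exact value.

θ̂_MAP = 10.47

The Uniform(0, θ) likelihood is θ^(−n) for θ ≥ max(xᵢ), zero otherwise. Here max(xᵢ) = 10.47.
Posterior ∝ θ^(−2) · θ^(−3) = θ^(−5) on θ ≥ max(4.6, 10.47) = 10.47.
This density is strictly decreasing in θ, so the posterior mode lies at the lower boundary of the support.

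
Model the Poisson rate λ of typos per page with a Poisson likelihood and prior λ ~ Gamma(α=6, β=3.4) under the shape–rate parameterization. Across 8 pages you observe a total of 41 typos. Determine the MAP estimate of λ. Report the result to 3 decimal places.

Σxᵢ = 41, n = 8.
Posterior ∝ λ^5e^(−3.4λ) · λ^41e^(−8λ) = λ^46e^(−11.4λ), i.e. Gamma(shape=47, rate=11.4).
The mode of a Gamma(a, b) with a ≥ 1 (shape–rate) is (a−1)/b = 46/11.4 ≈ 4.035.

λ̂_MAP = 4.035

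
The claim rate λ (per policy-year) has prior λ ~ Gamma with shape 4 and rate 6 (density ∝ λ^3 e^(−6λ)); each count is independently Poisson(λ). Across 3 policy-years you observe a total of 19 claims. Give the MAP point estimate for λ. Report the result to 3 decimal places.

λ̂_MAP = 2.444

Σxᵢ = 19, n = 3.
Posterior ∝ λ^3e^(−6λ) · λ^19e^(−3λ) = λ^22e^(−9λ), i.e. Gamma(shape=23, rate=9).
The mode of a Gamma(a, b) with a ≥ 1 (shape–rate) is (a−1)/b = 22/9 ≈ 2.444.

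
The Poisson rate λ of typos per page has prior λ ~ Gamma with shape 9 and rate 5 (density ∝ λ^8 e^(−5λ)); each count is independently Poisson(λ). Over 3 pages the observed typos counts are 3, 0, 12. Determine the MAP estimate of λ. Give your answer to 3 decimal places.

λ̂_MAP = 2.875

Σxᵢ = 3+0+12 = 15, with n = 3.
Posterior ∝ λ^8e^(−5λ) · λ^15e^(−3λ) = λ^23e^(−8λ), i.e. Gamma(shape=24, rate=8).
The mode of a Gamma(a, b) with a ≥ 1 (shape–rate) is (a−1)/b = 23/8 ≈ 2.875.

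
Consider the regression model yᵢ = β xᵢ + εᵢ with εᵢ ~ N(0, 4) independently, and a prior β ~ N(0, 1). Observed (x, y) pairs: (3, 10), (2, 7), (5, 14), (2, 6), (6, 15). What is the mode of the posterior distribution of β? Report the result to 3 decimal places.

β̂_MAP = 2.634

log p(β | y) = −Σ(yᵢ − βxᵢ)²/(2·4) − β²/(2·1) + const.
Setting the derivative to zero: Σxᵢ(yᵢ − βxᵢ)/4 − β/1 = 0, so β = Σxᵢyᵢ / (Σxᵢ² + σ²/τ²).
Σxᵢyᵢ = 3·10 + 2·7 + 5·14 + 2·6 + 6·15 = 216; Σxᵢ² = 78; σ²/τ² = 4.
β̂_MAP = 216 / (78 + 4) = 216/82 ≈ 2.634.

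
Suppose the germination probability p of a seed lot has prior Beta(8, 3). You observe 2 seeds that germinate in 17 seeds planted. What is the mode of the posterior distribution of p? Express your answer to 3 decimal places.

p̂_MAP = 0.346

Prior: Beta(8, 3).
Data: 2 successes in 17 trials. The binomial likelihood contributes p^2(1−p)^15, so the posterior is Beta(8+2, 3+15) = Beta(10, 18).
For Beta(a, b) with a, b > 1 the mode is (a−1)/(a+b−2) = 9/26 ≈ 0.346.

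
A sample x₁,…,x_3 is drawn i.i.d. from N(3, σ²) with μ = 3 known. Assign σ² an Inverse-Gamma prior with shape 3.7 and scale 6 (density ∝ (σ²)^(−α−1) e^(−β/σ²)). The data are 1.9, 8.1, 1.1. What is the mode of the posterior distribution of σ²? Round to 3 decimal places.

Sum of squared deviations about the known mean: SS = (1.9−3)² + (8.1−3)² + (1.1−3)² = 30.83.
The Normal likelihood contributes (σ²)^(−n/2) exp(−SS/(2σ²)), so the posterior is Inverse-Gamma(α + n/2, β + SS/2) = Inverse-Gamma(5.2, 21.415).
The mode of Inverse-Gamma(a, b) is b/(a+1) = 21.415/6.2 ≈ 3.454.

σ̂²_MAP = 3.454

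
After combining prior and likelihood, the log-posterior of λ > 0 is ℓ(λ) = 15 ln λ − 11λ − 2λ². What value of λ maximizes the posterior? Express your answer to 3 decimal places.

λ̂_MAP = 1.000

ℓ'(λ) = 15/λ − 11 − 4λ. Setting this to zero and multiplying by λ: 4λ² + 11λ − 15 = 0.
λ = (−11 + √(11² + 4·4·15)) / (2·4) = (−11 + √361) / 8 = (−11 + 19)/8 = 1.
ℓ''(λ) = −15/λ² − 4 < 0, confirming a maximum.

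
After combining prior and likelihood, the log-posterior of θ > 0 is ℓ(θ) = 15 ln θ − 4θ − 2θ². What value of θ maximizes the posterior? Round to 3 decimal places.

ℓ'(θ) = 15/θ − 4 − 4θ. Setting this to zero and multiplying by θ: 4θ² + 4θ − 15 = 0.
θ = (−4 + √(4² + 4·4·15)) / (2·4) = (−4 + √256) / 8 = (−4 + 16)/8 = 3/2.
ℓ''(θ) = −15/θ² − 4 < 0, confirming a maximum.

θ̂_MAP = 1.500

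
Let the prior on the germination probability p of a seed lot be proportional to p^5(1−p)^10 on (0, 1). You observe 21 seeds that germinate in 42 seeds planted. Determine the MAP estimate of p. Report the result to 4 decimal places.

The prior density ∝ p^5(1−p)^10 is the kernel of Beta(6, 11).
Data: 21 successes in 42 trials. The binomial likelihood contributes p^21(1−p)^21, so the posterior is Beta(6+21, 11+21) = Beta(27, 32).
For Beta(a, b) with a, b > 1 the mode is (a−1)/(a+b−2) = 26/57 ≈ 0.4561.

p̂_MAP = 0.4561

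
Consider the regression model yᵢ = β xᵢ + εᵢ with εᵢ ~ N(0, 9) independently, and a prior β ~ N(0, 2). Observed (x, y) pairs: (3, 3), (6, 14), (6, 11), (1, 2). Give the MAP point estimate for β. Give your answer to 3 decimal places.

β̂_MAP = 1.861

log p(β | y) = −Σ(yᵢ − βxᵢ)²/(2·9) − β²/(2·2) + const.
Setting the derivative to zero: Σxᵢ(yᵢ − βxᵢ)/9 − β/2 = 0, so β = Σxᵢyᵢ / (Σxᵢ² + σ²/τ²).
Σxᵢyᵢ = 3·3 + 6·14 + 6·11 + 1·2 = 161; Σxᵢ² = 82; σ²/τ² = 4.5.
β̂_MAP = 161 / (82 + 4.5) = 161/86.5 ≈ 1.861.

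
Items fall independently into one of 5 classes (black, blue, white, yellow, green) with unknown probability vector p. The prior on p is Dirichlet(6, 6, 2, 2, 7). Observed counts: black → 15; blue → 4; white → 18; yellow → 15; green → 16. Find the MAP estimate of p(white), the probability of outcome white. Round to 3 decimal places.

The posterior is Dirichlet(αᵢ + nᵢ) = Dirichlet(21, 10, 20, 17, 23).
For a Dirichlet(a₁,…,a_K) with all aᵢ > 1, the mode has j-th component (aⱼ − 1)/(Σaᵢ − K).
Here Σaᵢ = 91 and K = 5, so p(white) = (20 − 1)/(91 − 5) = 19/86 ≈ 0.221.

MAP estimate of p(white) = 0.221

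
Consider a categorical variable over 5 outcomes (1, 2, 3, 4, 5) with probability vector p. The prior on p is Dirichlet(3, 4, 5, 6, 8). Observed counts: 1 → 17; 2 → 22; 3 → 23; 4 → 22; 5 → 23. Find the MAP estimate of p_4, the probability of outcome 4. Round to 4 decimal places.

The posterior is Dirichlet(αᵢ + nᵢ) = Dirichlet(20, 26, 28, 28, 31).
For a Dirichlet(a₁,…,a_K) with all aᵢ > 1, the mode has j-th component (aⱼ − 1)/(Σaᵢ − K).
Here Σaᵢ = 133 and K = 5, so p_4 = (28 − 1)/(133 − 5) = 27/128 ≈ 0.2109.

MAP estimate: 0.2109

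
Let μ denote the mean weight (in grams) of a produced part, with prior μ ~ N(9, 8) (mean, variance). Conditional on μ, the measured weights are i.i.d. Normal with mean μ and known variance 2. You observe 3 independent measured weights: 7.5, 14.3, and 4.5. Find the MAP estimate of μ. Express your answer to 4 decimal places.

n = 3; x̄ = (7.5 + 14.3 + 4.5)/3 = 26.3/3 = 263/30 ≈ 8.7667.
For a Normal prior and Normal likelihood with known variance, the posterior is Normal; its mode equals its mean, the precision-weighted average.
Prior precision 1/σ₀² = 1/8 = 0.125; data precision n/σ² = 3/2 = 1.5.
μ̂ = (0.125·9 + 1.5·(263/30)) / (0.125 + 1.5) = 14.275/1.625 = 571/65 ≈ 8.7846.

μ̂_MAP = 8.7846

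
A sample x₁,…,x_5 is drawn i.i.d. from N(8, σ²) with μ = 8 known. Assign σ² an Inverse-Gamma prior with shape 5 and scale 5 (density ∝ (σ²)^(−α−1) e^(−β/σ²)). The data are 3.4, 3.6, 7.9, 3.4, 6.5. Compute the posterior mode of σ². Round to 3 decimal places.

Sum of squared deviations about the known mean: SS = (3.4−8)² + (3.6−8)² + (7.9−8)² + (3.4−8)² + (6.5−8)² = 63.94.
The Normal likelihood contributes (σ²)^(−n/2) exp(−SS/(2σ²)), so the posterior is Inverse-Gamma(α + n/2, β + SS/2) = Inverse-Gamma(7.5, 36.97).
The mode of Inverse-Gamma(a, b) is b/(a+1) = 36.97/8.5 ≈ 4.349.

σ̂²_MAP = 4.349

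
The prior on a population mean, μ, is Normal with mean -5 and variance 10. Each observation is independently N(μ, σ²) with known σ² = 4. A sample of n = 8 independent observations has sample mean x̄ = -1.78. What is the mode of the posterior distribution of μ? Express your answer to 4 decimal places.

μ̂_MAP = -1.9333

n = 8, x̄ = -1.78.
For a Normal prior and Normal likelihood with known variance, the posterior is Normal; its mode equals its mean, the precision-weighted average.
Prior precision 1/σ₀² = 1/10 = 0.1; data precision n/σ² = 8/4 = 2.
μ̂ = (0.1·(-5) + 2·(-1.78)) / (0.1 + 2) = (-4.06)/2.1 = -29/15 ≈ -1.9333.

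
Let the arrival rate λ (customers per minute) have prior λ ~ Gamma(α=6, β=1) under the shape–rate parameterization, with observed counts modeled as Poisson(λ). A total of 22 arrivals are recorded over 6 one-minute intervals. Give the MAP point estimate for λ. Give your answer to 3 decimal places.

Σxᵢ = 22, n = 6.
Posterior ∝ λ^5e^(−1λ) · λ^22e^(−6λ) = λ^27e^(−7λ), i.e. Gamma(shape=28, rate=7).
The mode of a Gamma(a, b) with a ≥ 1 (shape–rate) is (a−1)/b = 27/7 ≈ 3.857.

λ̂_MAP = 3.857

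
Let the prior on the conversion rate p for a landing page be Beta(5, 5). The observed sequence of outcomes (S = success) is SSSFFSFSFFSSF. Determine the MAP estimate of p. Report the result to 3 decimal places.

p̂_MAP = 0.524

Prior: Beta(5, 5).
Data: 7 successes in 13 trials (from the sequence). The binomial likelihood contributes p^7(1−p)^6, so the posterior is Beta(5+7, 5+6) = Beta(12, 11).
For Beta(a, b) with a, b > 1 the mode is (a−1)/(a+b−2) = 11/21 ≈ 0.524.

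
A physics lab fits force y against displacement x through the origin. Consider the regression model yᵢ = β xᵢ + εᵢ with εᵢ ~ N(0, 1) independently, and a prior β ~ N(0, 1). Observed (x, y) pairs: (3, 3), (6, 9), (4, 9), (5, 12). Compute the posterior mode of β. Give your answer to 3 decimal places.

log p(β | y) = −Σ(yᵢ − βxᵢ)²/(2·1) − β²/(2·1) + const.
Setting the derivative to zero: Σxᵢ(yᵢ − βxᵢ)/1 − β/1 = 0, so β = Σxᵢyᵢ / (Σxᵢ² + σ²/τ²).
Σxᵢyᵢ = 3·3 + 6·9 + 4·9 + 5·12 = 159; Σxᵢ² = 86; σ²/τ² = 1.
β̂_MAP = 159 / (86 + 1) = 159/87 ≈ 1.828.

β̂_MAP = 1.828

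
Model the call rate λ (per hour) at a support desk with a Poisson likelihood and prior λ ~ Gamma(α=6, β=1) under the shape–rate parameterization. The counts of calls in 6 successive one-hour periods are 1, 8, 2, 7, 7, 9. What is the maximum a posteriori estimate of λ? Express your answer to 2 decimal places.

Σxᵢ = 1+8+2+7+7+9 = 34, with n = 6.
Posterior ∝ λ^5e^(−1λ) · λ^34e^(−6λ) = λ^39e^(−7λ), i.e. Gamma(shape=40, rate=7).
The mode of a Gamma(a, b) with a ≥ 1 (shape–rate) is (a−1)/b = 39/7 ≈ 5.57.

λ̂_MAP = 5.57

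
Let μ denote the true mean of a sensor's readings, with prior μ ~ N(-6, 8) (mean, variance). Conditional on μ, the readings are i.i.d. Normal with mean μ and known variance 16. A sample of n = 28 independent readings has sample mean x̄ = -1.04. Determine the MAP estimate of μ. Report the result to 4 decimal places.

n = 28, x̄ = -1.04.
For a Normal prior and Normal likelihood with known variance, the posterior is Normal; its mode equals its mean, the precision-weighted average.
Prior precision 1/σ₀² = 1/8 = 0.125; data precision n/σ² = 28/16 = 1.75.
μ̂ = (0.125·(-6) + 1.75·(-1.04)) / (0.125 + 1.75) = (-2.57)/1.875 = -514/375 ≈ -1.3707.

μ̂_MAP = -1.3707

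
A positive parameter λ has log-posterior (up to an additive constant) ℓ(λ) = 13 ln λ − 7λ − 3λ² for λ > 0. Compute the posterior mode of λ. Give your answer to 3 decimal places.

λ̂_MAP = 1.000

ℓ'(λ) = 13/λ − 7 − 6λ. Setting this to zero and multiplying by λ: 6λ² + 7λ − 13 = 0.
λ = (−7 + √(7² + 4·6·13)) / (2·6) = (−7 + √361) / 12 = (−7 + 19)/12 = 1.
ℓ''(λ) = −13/λ² − 6 < 0, confirming a maximum.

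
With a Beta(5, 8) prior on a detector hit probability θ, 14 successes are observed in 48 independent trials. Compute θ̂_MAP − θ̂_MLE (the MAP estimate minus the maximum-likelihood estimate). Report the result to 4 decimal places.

Posterior is Beta(19, 42); MAP = (19−1)/(61−2) = 18/59 ≈ 0.30508.
MLE ignores the prior: θ̂_MLE = k/n = 14/48 ≈ 0.29167.
Difference = 18/59 − 14/48 = 19/1416 ≈ 0.0134.

MAP − MLE = 0.0134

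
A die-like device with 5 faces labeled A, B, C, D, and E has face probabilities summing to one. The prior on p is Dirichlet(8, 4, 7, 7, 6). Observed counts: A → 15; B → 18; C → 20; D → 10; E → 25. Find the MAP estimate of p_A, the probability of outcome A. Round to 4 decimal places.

MAP estimate of p_A = 0.1913

The posterior is Dirichlet(αᵢ + nᵢ) = Dirichlet(23, 22, 27, 17, 31).
For a Dirichlet(a₁,…,a_K) with all aᵢ > 1, the mode has j-th component (aⱼ − 1)/(Σaᵢ − K).
Here Σaᵢ = 120 and K = 5, so p_A = (23 − 1)/(120 − 5) = 22/115 ≈ 0.1913.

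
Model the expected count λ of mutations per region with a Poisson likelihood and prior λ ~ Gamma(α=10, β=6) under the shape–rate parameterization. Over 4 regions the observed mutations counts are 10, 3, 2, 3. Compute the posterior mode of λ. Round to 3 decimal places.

Σxᵢ = 10+3+2+3 = 18, with n = 4.
Posterior ∝ λ^9e^(−6λ) · λ^18e^(−4λ) = λ^27e^(−10λ), i.e. Gamma(shape=28, rate=10).
The mode of a Gamma(a, b) with a ≥ 1 (shape–rate) is (a−1)/b = 27/10 ≈ 2.700.

λ̂_MAP = 2.700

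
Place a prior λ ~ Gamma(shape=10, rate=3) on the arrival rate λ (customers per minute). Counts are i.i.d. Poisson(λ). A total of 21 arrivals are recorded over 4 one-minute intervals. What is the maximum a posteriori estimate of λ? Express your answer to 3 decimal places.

Σxᵢ = 21, n = 4.
Posterior ∝ λ^9e^(−3λ) · λ^21e^(−4λ) = λ^30e^(−7λ), i.e. Gamma(shape=31, rate=7).
The mode of a Gamma(a, b) with a ≥ 1 (shape–rate) is (a−1)/b = 30/7 ≈ 4.286.

λ̂_MAP = 4.286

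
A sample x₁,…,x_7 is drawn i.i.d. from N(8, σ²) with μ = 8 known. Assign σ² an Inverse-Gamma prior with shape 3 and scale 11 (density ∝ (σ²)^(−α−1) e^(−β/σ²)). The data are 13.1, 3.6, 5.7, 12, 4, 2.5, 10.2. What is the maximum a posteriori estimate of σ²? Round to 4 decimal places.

Sum of squared deviations about the known mean: SS = (13.1−8)² + (3.6−8)² + (5.7−8)² + (12−8)² + (4−8)² + (2.5−8)² + (10.2−8)² = 117.75.
The Normal likelihood contributes (σ²)^(−n/2) exp(−SS/(2σ²)), so the posterior is Inverse-Gamma(α + n/2, β + SS/2) = Inverse-Gamma(6.5, 69.875).
The mode of Inverse-Gamma(a, b) is b/(a+1) = 69.875/7.5 ≈ 9.3167.

σ̂²_MAP = 9.3167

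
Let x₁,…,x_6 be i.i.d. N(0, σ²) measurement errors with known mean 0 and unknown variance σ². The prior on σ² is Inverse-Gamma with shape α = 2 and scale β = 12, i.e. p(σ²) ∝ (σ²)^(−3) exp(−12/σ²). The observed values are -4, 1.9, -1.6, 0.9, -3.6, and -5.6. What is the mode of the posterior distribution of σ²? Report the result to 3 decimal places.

Sum of squared deviations about the known mean: SS = (-4−0)² + (1.9−0)² + (-1.6−0)² + (0.9−0)² + (-3.6−0)² + (-5.6−0)² = 67.3.
The Normal likelihood contributes (σ²)^(−n/2) exp(−SS/(2σ²)), so the posterior is Inverse-Gamma(α + n/2, β + SS/2) = Inverse-Gamma(5, 45.65).
The mode of Inverse-Gamma(a, b) is b/(a+1) = 45.65/6 ≈ 7.608.

σ̂²_MAP = 7.608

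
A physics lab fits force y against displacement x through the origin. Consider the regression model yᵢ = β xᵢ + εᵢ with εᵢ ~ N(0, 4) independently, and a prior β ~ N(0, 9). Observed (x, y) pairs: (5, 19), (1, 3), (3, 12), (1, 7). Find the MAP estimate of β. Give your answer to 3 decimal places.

log p(β | y) = −Σ(yᵢ − βxᵢ)²/(2·4) − β²/(2·9) + const.
Setting the derivative to zero: Σxᵢ(yᵢ − βxᵢ)/4 − β/9 = 0, so β = Σxᵢyᵢ / (Σxᵢ² + σ²/τ²).
Σxᵢyᵢ = 5·19 + 1·3 + 3·12 + 1·7 = 141; Σxᵢ² = 36; σ²/τ² = 4/9.
β̂_MAP = 141 / (36 + 4/9) = 141/(328/9) = 1269/328 ≈ 3.869.

β̂_MAP = 3.869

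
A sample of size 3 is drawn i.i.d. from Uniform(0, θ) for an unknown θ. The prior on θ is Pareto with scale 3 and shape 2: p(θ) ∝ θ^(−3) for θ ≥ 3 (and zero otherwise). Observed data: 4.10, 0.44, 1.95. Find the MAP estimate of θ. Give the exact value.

The Uniform(0, θ) likelihood is θ^(−n) for θ ≥ max(xᵢ), zero otherwise. Here max(xᵢ) = 4.10.
Posterior ∝ θ^(−3) · θ^(−3) = θ^(−6) on θ ≥ max(3, 4.10) = 4.10.
This density is strictly decreasing in θ, so the posterior mode lies at the lower boundary of the support.

θ̂_MAP = 4.10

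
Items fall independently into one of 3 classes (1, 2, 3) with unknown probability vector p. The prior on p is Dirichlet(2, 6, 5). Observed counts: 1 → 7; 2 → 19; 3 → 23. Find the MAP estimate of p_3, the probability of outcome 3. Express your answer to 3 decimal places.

The posterior is Dirichlet(αᵢ + nᵢ) = Dirichlet(9, 25, 28).
For a Dirichlet(a₁,…,a_K) with all aᵢ > 1, the mode has j-th component (aⱼ − 1)/(Σaᵢ − K).
Here Σaᵢ = 62 and K = 3, so p_3 = (28 − 1)/(62 − 3) = 27/59 ≈ 0.458.

MAP estimate: 0.458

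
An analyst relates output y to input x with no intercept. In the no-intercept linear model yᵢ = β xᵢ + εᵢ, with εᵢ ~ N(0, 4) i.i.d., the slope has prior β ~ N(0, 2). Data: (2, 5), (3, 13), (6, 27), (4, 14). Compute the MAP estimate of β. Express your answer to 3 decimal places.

β̂_MAP = 3.985

log p(β | y) = −Σ(yᵢ − βxᵢ)²/(2·4) − β²/(2·2) + const.
Setting the derivative to zero: Σxᵢ(yᵢ − βxᵢ)/4 − β/2 = 0, so β = Σxᵢyᵢ / (Σxᵢ² + σ²/τ²).
Σxᵢyᵢ = 2·5 + 3·13 + 6·27 + 4·14 = 267; Σxᵢ² = 65; σ²/τ² = 2.
β̂_MAP = 267 / (65 + 2) = 267/67 ≈ 3.985.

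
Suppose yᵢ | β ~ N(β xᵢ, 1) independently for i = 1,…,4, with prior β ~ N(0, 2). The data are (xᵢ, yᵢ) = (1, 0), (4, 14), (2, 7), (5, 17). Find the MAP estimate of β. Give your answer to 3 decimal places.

log p(β | y) = −Σ(yᵢ − βxᵢ)²/(2·1) − β²/(2·2) + const.
Setting the derivative to zero: Σxᵢ(yᵢ − βxᵢ)/1 − β/2 = 0, so β = Σxᵢyᵢ / (Σxᵢ² + σ²/τ²).
Σxᵢyᵢ = 1·0 + 4·14 + 2·7 + 5·17 = 155; Σxᵢ² = 46; σ²/τ² = 0.5.
β̂_MAP = 155 / (46 + 0.5) = 155/46.5 ≈ 3.333.

β̂_MAP = 3.333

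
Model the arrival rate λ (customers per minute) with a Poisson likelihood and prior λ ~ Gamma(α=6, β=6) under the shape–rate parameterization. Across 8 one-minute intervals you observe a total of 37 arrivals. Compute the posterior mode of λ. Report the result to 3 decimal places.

λ̂_MAP = 3.000

Σxᵢ = 37, n = 8.
Posterior ∝ λ^5e^(−6λ) · λ^37e^(−8λ) = λ^42e^(−14λ), i.e. Gamma(shape=43, rate=14).
The mode of a Gamma(a, b) with a ≥ 1 (shape–rate) is (a−1)/b = 42/14 ≈ 3.000.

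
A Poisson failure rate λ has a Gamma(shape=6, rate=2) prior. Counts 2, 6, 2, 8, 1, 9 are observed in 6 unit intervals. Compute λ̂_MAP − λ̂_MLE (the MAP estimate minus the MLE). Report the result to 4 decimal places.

Σxᵢ = 28. Posterior is Gamma(34, 8); MAP = (34−1)/8 = 33/8 ≈ 4.12500.
MLE = x̄ = 28/6 ≈ 4.66667.
Difference = 33/8 − 28/6 = -13/24 ≈ -0.5417.

MAP − MLE = -0.5417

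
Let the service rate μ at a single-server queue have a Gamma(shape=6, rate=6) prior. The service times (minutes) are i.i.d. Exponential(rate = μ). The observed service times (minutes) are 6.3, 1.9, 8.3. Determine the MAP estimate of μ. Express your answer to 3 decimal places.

The Exponential(rate=μ) likelihood is ∝ μ^n e^(−μΣtᵢ). Here n = 3 and Σtᵢ = 6.3 + 1.9 + 8.3 = 16.5.
Posterior ∝ μ^5e^(−6μ) · μ^3e^(−16.5μ) = μ^8e^(−22.5μ), i.e. Gamma(9, 22.5).
Mode = (a−1)/b = 8/22.5 ≈ 0.356.

μ̂_MAP = 0.356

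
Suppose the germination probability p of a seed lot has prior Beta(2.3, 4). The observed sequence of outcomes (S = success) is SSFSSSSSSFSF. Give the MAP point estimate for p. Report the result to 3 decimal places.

p̂_MAP = 0.632

Prior: Beta(2.3, 4).
Data: 9 successes in 12 trials (from the sequence). The binomial likelihood contributes p^9(1−p)^3, so the posterior is Beta(2.3+9, 4+3) = Beta(11.3, 7).
For Beta(a, b) with a, b > 1 the mode is (a−1)/(a+b−2) = 10.3/16.3 ≈ 0.632.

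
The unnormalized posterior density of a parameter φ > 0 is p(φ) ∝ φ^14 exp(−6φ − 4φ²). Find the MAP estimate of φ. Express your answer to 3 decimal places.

ℓ'(φ) = 14/φ − 6 − 8φ. Setting this to zero and multiplying by φ: 8φ² + 6φ − 14 = 0.
φ = (−6 + √(6² + 4·8·14)) / (2·8) = (−6 + √484) / 16 = (−6 + 22)/16 = 1.
ℓ''(φ) = −14/φ² − 8 < 0, confirming a maximum.

φ̂_MAP = 1.000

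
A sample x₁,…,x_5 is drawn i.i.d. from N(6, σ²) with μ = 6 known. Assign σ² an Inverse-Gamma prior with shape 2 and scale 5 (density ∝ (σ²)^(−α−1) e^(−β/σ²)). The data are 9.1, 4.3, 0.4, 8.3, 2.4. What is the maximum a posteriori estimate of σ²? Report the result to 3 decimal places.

Sum of squared deviations about the known mean: SS = (9.1−6)² + (4.3−6)² + (0.4−6)² + (8.3−6)² + (2.4−6)² = 62.11.
The Normal likelihood contributes (σ²)^(−n/2) exp(−SS/(2σ²)), so the posterior is Inverse-Gamma(α + n/2, β + SS/2) = Inverse-Gamma(4.5, 36.055).
The mode of Inverse-Gamma(a, b) is b/(a+1) = 36.055/5.5 ≈ 6.555.

σ̂²_MAP = 6.555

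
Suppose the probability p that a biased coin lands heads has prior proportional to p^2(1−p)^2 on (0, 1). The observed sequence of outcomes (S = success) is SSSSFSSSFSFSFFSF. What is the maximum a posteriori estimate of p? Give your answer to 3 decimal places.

p̂_MAP = 0.600

The prior density ∝ p^2(1−p)^2 is the kernel of Beta(3, 3).
Data: 10 successes in 16 trials (from the sequence). The binomial likelihood contributes p^10(1−p)^6, so the posterior is Beta(3+10, 3+6) = Beta(13, 9).
For Beta(a, b) with a, b > 1 the mode is (a−1)/(a+b−2) = 12/20 ≈ 0.600.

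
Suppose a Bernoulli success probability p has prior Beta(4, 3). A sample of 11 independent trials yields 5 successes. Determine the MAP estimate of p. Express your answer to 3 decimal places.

Prior: Beta(4, 3).
Data: 5 successes in 11 trials. The binomial likelihood contributes p^5(1−p)^6, so the posterior is Beta(4+5, 3+6) = Beta(9, 9).
For Beta(a, b) with a, b > 1 the mode is (a−1)/(a+b−2) = 8/16 ≈ 0.500.

p̂_MAP = 0.500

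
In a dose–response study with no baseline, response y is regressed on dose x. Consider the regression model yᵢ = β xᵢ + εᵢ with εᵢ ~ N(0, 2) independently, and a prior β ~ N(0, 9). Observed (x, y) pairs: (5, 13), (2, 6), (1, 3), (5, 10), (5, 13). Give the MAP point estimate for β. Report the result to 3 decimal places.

β̂_MAP = 2.431

log p(β | y) = −Σ(yᵢ − βxᵢ)²/(2·2) − β²/(2·9) + const.
Setting the derivative to zero: Σxᵢ(yᵢ − βxᵢ)/2 − β/9 = 0, so β = Σxᵢyᵢ / (Σxᵢ² + σ²/τ²).
Σxᵢyᵢ = 5·13 + 2·6 + 1·3 + 5·10 + 5·13 = 195; Σxᵢ² = 80; σ²/τ² = 2/9.
β̂_MAP = 195 / (80 + 2/9) = 195/(722/9) = 1755/722 ≈ 2.431.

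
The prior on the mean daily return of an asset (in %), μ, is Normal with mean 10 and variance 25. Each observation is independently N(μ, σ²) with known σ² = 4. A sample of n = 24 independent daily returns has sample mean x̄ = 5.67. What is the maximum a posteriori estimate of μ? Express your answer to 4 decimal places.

n = 24, x̄ = 5.67.
For a Normal prior and Normal likelihood with known variance, the posterior is Normal; its mode equals its mean, the precision-weighted average.
Prior precision 1/σ₀² = 1/25 = 0.04; data precision n/σ² = 24/4 = 6.
μ̂ = (0.04·10 + 6·5.67) / (0.04 + 6) = 34.42/6.04 = 1721/302 ≈ 5.6987.

μ̂_MAP = 5.6987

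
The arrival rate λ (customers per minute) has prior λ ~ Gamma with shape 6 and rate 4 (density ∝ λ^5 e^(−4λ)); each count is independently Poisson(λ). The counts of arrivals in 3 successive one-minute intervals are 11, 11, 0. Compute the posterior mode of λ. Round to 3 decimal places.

λ̂_MAP = 3.857

Σxᵢ = 11+11+0 = 22, with n = 3.
Posterior ∝ λ^5e^(−4λ) · λ^22e^(−3λ) = λ^27e^(−7λ), i.e. Gamma(shape=28, rate=7).
The mode of a Gamma(a, b) with a ≥ 1 (shape–rate) is (a−1)/b = 27/7 ≈ 3.857.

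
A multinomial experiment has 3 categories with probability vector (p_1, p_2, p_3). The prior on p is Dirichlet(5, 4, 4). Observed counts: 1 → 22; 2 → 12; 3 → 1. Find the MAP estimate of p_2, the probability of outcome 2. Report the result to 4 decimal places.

MAP estimate: 0.3333

The posterior is Dirichlet(αᵢ + nᵢ) = Dirichlet(27, 16, 5).
For a Dirichlet(a₁,…,a_K) with all aᵢ > 1, the mode has j-th component (aⱼ − 1)/(Σaᵢ − K).
Here Σaᵢ = 48 and K = 3, so p_2 = (16 − 1)/(48 − 3) = 15/45 ≈ 0.3333.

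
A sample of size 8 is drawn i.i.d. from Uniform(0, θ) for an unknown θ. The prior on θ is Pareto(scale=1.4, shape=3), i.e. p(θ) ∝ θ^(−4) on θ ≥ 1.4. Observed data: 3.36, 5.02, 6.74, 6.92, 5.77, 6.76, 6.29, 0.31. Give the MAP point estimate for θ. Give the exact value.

The Uniform(0, θ) likelihood is θ^(−n) for θ ≥ max(xᵢ), zero otherwise. Here max(xᵢ) = 6.92.
Posterior ∝ θ^(−4) · θ^(−8) = θ^(−12) on θ ≥ max(1.4, 6.92) = 6.92.
This density is strictly decreasing in θ, so the posterior mode lies at the lower boundary of the support.

θ̂_MAP = 6.92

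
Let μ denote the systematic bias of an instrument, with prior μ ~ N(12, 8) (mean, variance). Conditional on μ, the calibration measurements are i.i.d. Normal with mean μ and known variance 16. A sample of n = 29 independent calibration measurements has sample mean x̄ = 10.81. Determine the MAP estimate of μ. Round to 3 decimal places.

μ̂_MAP = 10.887

n = 29, x̄ = 10.81.
For a Normal prior and Normal likelihood with known variance, the posterior is Normal; its mode equals its mean, the precision-weighted average.
Prior precision 1/σ₀² = 1/8 = 0.125; data precision n/σ² = 29/16 = 1.8125.
μ̂ = (0.125·12 + 1.8125·10.81) / (0.125 + 1.8125) = 21.093125/1.9375 = 33749/3100 ≈ 10.887.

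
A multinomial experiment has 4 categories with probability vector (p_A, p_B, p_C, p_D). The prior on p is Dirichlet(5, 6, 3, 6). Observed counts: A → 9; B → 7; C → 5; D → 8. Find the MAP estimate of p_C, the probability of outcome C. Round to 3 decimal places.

The posterior is Dirichlet(αᵢ + nᵢ) = Dirichlet(14, 13, 8, 14).
For a Dirichlet(a₁,…,a_K) with all aᵢ > 1, the mode has j-th component (aⱼ − 1)/(Σaᵢ − K).
Here Σaᵢ = 49 and K = 4, so p_C = (8 − 1)/(49 − 4) = 7/45 ≈ 0.156.

MAP estimate of p_C = 0.156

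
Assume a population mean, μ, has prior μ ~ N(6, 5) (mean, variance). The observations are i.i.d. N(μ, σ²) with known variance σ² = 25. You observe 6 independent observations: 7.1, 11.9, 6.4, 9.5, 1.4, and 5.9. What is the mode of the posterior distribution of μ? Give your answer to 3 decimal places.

μ̂_MAP = 6.564

n = 6; x̄ = (7.1 + 11.9 + 6.4 + 9.5 + 1.4 + 5.9)/6 = 42.2/6 = 211/30 ≈ 7.0333.
For a Normal prior and Normal likelihood with known variance, the posterior is Normal; its mode equals its mean, the precision-weighted average.
Prior precision 1/σ₀² = 1/5 = 0.2; data precision n/σ² = 6/25 = 0.24.
μ̂ = (0.2·6 + 0.24·(211/30)) / (0.2 + 0.24) = 2.888/0.44 = 361/55 ≈ 6.564.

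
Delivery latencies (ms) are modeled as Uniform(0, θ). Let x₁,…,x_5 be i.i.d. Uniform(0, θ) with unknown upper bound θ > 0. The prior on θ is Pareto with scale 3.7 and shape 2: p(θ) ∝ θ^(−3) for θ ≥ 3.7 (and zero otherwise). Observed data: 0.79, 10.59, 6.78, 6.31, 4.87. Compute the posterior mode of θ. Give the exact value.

The Uniform(0, θ) likelihood is θ^(−n) for θ ≥ max(xᵢ), zero otherwise. Here max(xᵢ) = 10.59.
Posterior ∝ θ^(−3) · θ^(−5) = θ^(−8) on θ ≥ max(3.7, 10.59) = 10.59.
This density is strictly decreasing in θ, so the posterior mode lies at the lower boundary of the support.

θ̂_MAP = 10.59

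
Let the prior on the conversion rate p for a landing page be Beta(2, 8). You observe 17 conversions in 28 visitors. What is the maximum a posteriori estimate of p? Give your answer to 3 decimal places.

p̂_MAP = 0.500

Prior: Beta(2, 8).
Data: 17 successes in 28 trials. The binomial likelihood contributes p^17(1−p)^11, so the posterior is Beta(2+17, 8+11) = Beta(19, 19).
For Beta(a, b) with a, b > 1 the mode is (a−1)/(a+b−2) = 18/36 ≈ 0.500.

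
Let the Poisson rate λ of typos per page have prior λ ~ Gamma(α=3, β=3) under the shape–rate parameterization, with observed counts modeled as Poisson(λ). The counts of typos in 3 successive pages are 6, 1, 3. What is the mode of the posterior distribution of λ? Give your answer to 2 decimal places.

Σxᵢ = 6+1+3 = 10, with n = 3.
Posterior ∝ λ^2e^(−3λ) · λ^10e^(−3λ) = λ^12e^(−6λ), i.e. Gamma(shape=13, rate=6).
The mode of a Gamma(a, b) with a ≥ 1 (shape–rate) is (a−1)/b = 12/6 ≈ 2.00.

λ̂_MAP = 2.00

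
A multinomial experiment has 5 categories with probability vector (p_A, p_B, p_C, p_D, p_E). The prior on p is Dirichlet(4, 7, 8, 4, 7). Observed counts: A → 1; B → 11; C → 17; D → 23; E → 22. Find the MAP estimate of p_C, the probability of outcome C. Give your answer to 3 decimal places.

The posterior is Dirichlet(αᵢ + nᵢ) = Dirichlet(5, 18, 25, 27, 29).
For a Dirichlet(a₁,…,a_K) with all aᵢ > 1, the mode has j-th component (aⱼ − 1)/(Σaᵢ − K).
Here Σaᵢ = 104 and K = 5, so p_C = (25 − 1)/(104 − 5) = 24/99 ≈ 0.242.

MAP estimate of p_C = 0.242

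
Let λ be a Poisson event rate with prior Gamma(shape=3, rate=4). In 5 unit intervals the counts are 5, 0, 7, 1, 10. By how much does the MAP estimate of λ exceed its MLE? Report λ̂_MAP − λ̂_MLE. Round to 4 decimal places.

MAP − MLE = -1.8222

Σxᵢ = 23. Posterior is Gamma(26, 9); MAP = (26−1)/9 = 25/9 ≈ 2.77778.
MLE = x̄ = 23/5 ≈ 4.60000.
Difference = 25/9 − 23/5 = -82/45 ≈ -1.8222.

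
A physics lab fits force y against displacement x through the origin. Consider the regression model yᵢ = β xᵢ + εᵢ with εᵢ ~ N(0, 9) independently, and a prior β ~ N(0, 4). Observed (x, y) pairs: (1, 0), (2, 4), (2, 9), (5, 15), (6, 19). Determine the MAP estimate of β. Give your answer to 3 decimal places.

log p(β | y) = −Σ(yᵢ − βxᵢ)²/(2·9) − β²/(2·4) + const.
Setting the derivative to zero: Σxᵢ(yᵢ − βxᵢ)/9 − β/4 = 0, so β = Σxᵢyᵢ / (Σxᵢ² + σ²/τ²).
Σxᵢyᵢ = 1·0 + 2·4 + 2·9 + 5·15 + 6·19 = 215; Σxᵢ² = 70; σ²/τ² = 2.25.
β̂_MAP = 215 / (70 + 2.25) = 215/72.25 ≈ 2.976.

β̂_MAP = 2.976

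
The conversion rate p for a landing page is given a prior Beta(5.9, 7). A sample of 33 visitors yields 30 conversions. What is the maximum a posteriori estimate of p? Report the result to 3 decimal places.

p̂_MAP = 0.795

Prior: Beta(5.9, 7).
Data: 30 successes in 33 trials. The binomial likelihood contributes p^30(1−p)^3, so the posterior is Beta(5.9+30, 7+3) = Beta(35.9, 10).
For Beta(a, b) with a, b > 1 the mode is (a−1)/(a+b−2) = 34.9/43.9 ≈ 0.795.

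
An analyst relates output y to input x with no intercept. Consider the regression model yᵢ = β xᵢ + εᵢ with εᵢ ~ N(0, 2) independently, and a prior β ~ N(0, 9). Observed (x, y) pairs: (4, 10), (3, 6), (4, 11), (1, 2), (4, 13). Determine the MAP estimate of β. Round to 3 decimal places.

β̂_MAP = 2.679

log p(β | y) = −Σ(yᵢ − βxᵢ)²/(2·2) − β²/(2·9) + const.
Setting the derivative to zero: Σxᵢ(yᵢ − βxᵢ)/2 − β/9 = 0, so β = Σxᵢyᵢ / (Σxᵢ² + σ²/τ²).
Σxᵢyᵢ = 4·10 + 3·6 + 4·11 + 1·2 + 4·13 = 156; Σxᵢ² = 58; σ²/τ² = 2/9.
β̂_MAP = 156 / (58 + 2/9) = 156/(524/9) = 351/131 ≈ 2.679.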